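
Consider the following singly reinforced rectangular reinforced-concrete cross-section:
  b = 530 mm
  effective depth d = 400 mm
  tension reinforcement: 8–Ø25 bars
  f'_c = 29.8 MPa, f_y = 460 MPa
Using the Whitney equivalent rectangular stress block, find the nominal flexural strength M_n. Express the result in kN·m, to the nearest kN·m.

A_s = 8 × 491 = 3928 mm².
T = A_s f_y = 3928 × 460 = 1806880 N = 1806.88 kN.
From C = T: a = T/(0.85 f'_c b) = 1806880/(0.85 × 29.8 × 530) = 134.59 mm.
M_n = T(d − a/2) = 1806.88 kN × (400 − 67.295) mm = 601.16 kN·m.

M_n ≈ 601 kN·m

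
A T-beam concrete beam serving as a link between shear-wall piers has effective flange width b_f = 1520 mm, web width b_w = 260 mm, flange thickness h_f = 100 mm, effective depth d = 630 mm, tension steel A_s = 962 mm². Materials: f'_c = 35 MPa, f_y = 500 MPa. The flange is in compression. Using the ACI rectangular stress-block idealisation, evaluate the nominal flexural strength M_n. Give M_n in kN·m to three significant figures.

M_n ≈ 300 kN·m

Tension: T = A_s f_y = 962 × 500 = 481000 N.
Try a within the flange: a = T/(0.85 f'_c b_f) = 481000/(0.85 × 35 × 1520) = 10.64 mm.
Since a = 10.64 ≤ h_f = 100 mm, the stress block lies entirely in the flange; analyse as a rectangular beam of width b_f.
M_n = T(d − a/2) = 481000 × (630 − 5.32) = 300.47 × 10⁶ N·mm.
M_n = 300.47 kN·m.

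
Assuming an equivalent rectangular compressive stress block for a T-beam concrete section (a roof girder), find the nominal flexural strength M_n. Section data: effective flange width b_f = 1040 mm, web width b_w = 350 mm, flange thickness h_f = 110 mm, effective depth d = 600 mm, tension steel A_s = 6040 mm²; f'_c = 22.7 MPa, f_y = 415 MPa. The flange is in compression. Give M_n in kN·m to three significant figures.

M_n ≈ 1340 kN·m

Tension: T = A_s f_y = 6040 × 415 = 2506600 N.
Try a within the flange: a = T/(0.85 f'_c b_f) = 2506600/(0.85 × 22.7 × 1040) = 124.91 mm.
a = 124.91 > h_f = 110 mm: the block extends into the web. Split into flange-overhang and web parts.
C_f = 0.85 f'_c (b_f − b_w) h_f = 0.85 × 22.7 × (1040 − 350) × 110 = 1464491 N.
Remaining web compression depth: a_w = (T − C_f)/(0.85 f'_c b_w) = (2506600 − 1464491)/(0.85 × 22.7 × 350) = 154.31 mm.
M_n = C_f(d − h_f/2) + (T − C_f)(d − a_w/2) = 1464491 × (600 − 55) + 1042109 × (600 − 77.155) = 798.15 + 544.86 = 1343.01 × 10⁶ N·mm.
M_n = 1343.01 kN·m.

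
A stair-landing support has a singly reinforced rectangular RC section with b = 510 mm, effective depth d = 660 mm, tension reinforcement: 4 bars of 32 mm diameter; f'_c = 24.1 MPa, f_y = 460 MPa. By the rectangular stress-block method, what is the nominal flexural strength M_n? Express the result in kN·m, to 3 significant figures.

A_s = 4 × 804 = 3216 mm².
T = A_s f_y = 3216 × 460 = 1479360 N = 1479.36 kN.
From C = T: a = T/(0.85 f'_c b) = 1479360/(0.85 × 24.1 × 510) = 141.60 mm.
M_n = T(d − a/2) = 1479.36 kN × (660 − 70.8) mm = 871.64 kN·m.

M_n ≈ 872 kN·m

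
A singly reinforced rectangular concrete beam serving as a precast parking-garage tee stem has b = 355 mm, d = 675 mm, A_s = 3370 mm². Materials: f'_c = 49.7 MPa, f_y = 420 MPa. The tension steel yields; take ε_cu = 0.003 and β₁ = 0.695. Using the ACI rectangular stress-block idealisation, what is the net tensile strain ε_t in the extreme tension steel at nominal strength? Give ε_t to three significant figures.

a = A_s f_y/(0.85 f'_c b) = 94.38 mm.
β₁ = 0.695, so c = a/β₁ = 94.38/0.695 = 135.80 mm.
From the linear strain diagram with ε_cu = 0.003: ε_t = 0.003 (d − c)/c = 0.003 × (675 − 135.80)/135.80 = 0.0119.
Since ε_t ≥ 0.005, the section is tension-controlled.

ε_t ≈ 0.0119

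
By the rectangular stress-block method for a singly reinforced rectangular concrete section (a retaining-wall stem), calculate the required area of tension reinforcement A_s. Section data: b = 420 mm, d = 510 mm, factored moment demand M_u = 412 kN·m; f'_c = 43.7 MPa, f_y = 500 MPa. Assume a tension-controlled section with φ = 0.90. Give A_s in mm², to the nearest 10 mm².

A_s ≈ 1910 mm²

M_n = M_u/φ = 412/0.90 = 457.778 kN·m.
With M_n = 0.85 f'_c a b (d − a/2), solve the quadratic for a:
a = d − √(d² − 2M_n/(0.85 f'_c b)) = 510 − √(510² − 2 × 457.778×10⁶/(0.85 × 43.7 × 420)) = 61.21 mm.
A_s = 0.85 f'_c a b / f_y = 0.85 × 43.7 × 61.21 × 420 / 500 = 1909.9 mm².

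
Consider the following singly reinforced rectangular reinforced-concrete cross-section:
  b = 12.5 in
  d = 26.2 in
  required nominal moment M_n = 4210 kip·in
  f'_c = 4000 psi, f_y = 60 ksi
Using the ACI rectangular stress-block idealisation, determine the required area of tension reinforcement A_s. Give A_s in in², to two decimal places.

From M_n = 0.85 f'_c a b (d − a/2):
a = d − √(d² − 2M_n/(0.85 f'_c b)) = 26.2 − √(26.2² − 2 × 4210/(0.85 × 4 × 12.5)) = 4.102 in.
A_s = 0.85 f'_c a b / f_y = 0.85 × 4 × 4.102 × 12.5 / 60 = 2.906 in².

A_s ≈ 2.91 in²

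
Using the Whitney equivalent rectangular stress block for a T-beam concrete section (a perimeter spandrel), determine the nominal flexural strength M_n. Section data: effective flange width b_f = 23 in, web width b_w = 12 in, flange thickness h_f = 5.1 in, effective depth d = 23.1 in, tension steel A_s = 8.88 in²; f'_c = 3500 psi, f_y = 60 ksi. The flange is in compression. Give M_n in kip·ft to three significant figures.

M_n ≈ 834 kip·ft

Tension: T = A_s f_y = 8.88 × 60 = 532.8 kips.
Try a within the flange: a = T/(0.85 f'_c b_f) = 532.8/(0.85 × 3.5 × 23) = 7.787 in.
a = 7.787 > h_f = 5.1 in: the block extends into the web. Split into flange-overhang and web parts.
C_f = 0.85 f'_c (b_f − b_w) h_f = 0.85 × 3.5 × (23 − 12) × 5.1 = 166.9 kips.
Remaining web compression depth: a_w = (T − C_f)/(0.85 f'_c b_w) = (532.8 − 166.9)/(0.85 × 3.5 × 12) = 10.249 in.
M_n = C_f(d − h_f/2) + (T − C_f)(d − a_w/2) = 166.9 × (23.1 − 2.55) + 365.9 × (23.1 − 5.1245) = 3429.8 + 6577.2 = 10007.0 kip·in.
M_n = 10007.0/12 = 833.92 kip·ft.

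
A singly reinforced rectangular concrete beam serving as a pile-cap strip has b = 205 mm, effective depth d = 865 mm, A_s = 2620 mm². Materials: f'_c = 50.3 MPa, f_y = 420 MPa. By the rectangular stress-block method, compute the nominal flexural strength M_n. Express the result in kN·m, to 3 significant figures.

T = A_s f_y = 2620 × 420 = 1100400 N = 1100.4 kN.
From C = T: a = T/(0.85 f'_c b) = 1100400/(0.85 × 50.3 × 205) = 125.55 mm.
M_n = T(d − a/2) = 1100.4 kN × (865 − 62.775) mm = 882.77 kN·m.

M_n ≈ 883 kN·m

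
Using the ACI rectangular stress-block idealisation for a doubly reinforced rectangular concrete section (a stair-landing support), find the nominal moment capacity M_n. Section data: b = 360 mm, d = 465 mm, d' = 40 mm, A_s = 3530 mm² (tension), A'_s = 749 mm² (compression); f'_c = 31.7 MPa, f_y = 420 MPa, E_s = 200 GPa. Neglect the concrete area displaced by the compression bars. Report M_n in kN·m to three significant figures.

M_n ≈ 607 kN·m

Assume both tension and compression steel yield.
Net tension couple steel: A_s − A'_s = 2781 mm².
a = (A_s − A'_s) f_y / (0.85 f'_c b) = 1168020/(0.85 × 31.7 × 360) = 120.41 mm.
c = a/β₁ = 120.41/0.824 = 146.13 mm; ε'_s = 0.003(c − d')/c = 0.0022 ≥ f_y/E_s = 0.0021, so compression steel does yield.
M_n = (A_s − A'_s) f_y (d − a/2) + A'_s f_y (d − d') = [1168020 × (465 − 60.205) + 314580 × (465 − 40)] × 10⁻⁶ = 472.81 + 133.70 = 606.51 kN·m.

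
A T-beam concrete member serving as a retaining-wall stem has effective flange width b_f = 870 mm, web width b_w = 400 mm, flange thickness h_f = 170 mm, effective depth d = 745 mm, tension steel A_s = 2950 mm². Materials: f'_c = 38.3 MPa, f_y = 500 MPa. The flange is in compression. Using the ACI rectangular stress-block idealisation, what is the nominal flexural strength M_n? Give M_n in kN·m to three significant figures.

Tension: T = A_s f_y = 2950 × 500 = 1475000 N.
Try a within the flange: a = T/(0.85 f'_c b_f) = 1475000/(0.85 × 38.3 × 870) = 52.08 mm.
Since a = 52.08 ≤ h_f = 170 mm, the stress block lies entirely in the flange; analyse as a rectangular beam of width b_f.
M_n = T(d − a/2) = 1475000 × (745 − 26.04) = 1060.47 × 10⁶ N·mm.
M_n = 1060.47 kN·m.

M_n ≈ 1060 kN·m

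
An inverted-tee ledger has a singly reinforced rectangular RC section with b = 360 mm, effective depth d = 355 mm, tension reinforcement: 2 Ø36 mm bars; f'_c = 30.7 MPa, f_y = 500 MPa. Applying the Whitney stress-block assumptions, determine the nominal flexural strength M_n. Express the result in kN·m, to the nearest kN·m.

A_s = 2 × 1018 = 2036 mm².
T = A_s f_y = 2036 × 500 = 1018000 N = 1018 kN.
From C = T: a = T/(0.85 f'_c b) = 1018000/(0.85 × 30.7 × 360) = 108.36 mm.
M_n = T(d − a/2) = 1018 kN × (355 − 54.18) mm = 306.23 kN·m.

M_n ≈ 306 kN·m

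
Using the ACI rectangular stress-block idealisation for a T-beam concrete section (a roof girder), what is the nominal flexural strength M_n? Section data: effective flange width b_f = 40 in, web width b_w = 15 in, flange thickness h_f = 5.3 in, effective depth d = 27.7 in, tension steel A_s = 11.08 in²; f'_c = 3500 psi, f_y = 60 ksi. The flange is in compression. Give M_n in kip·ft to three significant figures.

Tension: T = A_s f_y = 11.08 × 60 = 664.8 kips.
Try a within the flange: a = T/(0.85 f'_c b_f) = 664.8/(0.85 × 3.5 × 40) = 5.587 in.
a = 5.587 > h_f = 5.3 in: the block extends into the web. Split into flange-overhang and web parts.
C_f = 0.85 f'_c (b_f − b_w) h_f = 0.85 × 3.5 × (40 − 15) × 5.3 = 394.2 kips.
Remaining web compression depth: a_w = (T − C_f)/(0.85 f'_c b_w) = (664.8 − 394.2)/(0.85 × 3.5 × 15) = 6.064 in.
M_n = C_f(d − h_f/2) + (T − C_f)(d − a_w/2) = 394.2 × (27.7 − 2.65) + 270.6 × (27.7 − 3.032) = 9874.7 + 6675.2 = 16549.9 kip·in.
M_n = 16549.9/12 = 1379.16 kip·ft.

M_n ≈ 1380 kip·ft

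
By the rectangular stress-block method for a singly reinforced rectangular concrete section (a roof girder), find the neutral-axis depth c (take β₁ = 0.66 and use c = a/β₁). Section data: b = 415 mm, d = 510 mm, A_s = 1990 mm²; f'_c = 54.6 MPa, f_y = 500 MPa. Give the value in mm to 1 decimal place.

T = A_s f_y = 1990 × 500 = 995000 N = 995 kN.
Setting C = 0.85 f'_c a b equal to T: a = 995000/(0.85 × 54.6 × 415) = 51.661 mm.
With β₁ = 0.66, c = a/β₁ = 51.661/0.66 = 78.3 mm.

c ≈ 78.3 mm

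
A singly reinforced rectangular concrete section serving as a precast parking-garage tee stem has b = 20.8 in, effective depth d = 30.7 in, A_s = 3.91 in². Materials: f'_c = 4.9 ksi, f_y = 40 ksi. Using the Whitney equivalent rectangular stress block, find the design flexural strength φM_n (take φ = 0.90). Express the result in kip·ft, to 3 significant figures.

T = A_s f_y = 3.91 × 40 = 156.4 kips.
a = T/(0.85 f'_c b) = 156.4/(0.85 × 4.9 × 20.8) = 1.805 in.
M_n = T(d − a/2) = 156.4 × (30.7 − 0.9025) = 4660.3 kip·in = 4660.3/12 = 388.36 kip·ft.
φM_n = 0.90 × 388.36 = 349.52 kip·ft.

φM_n ≈ 350 kip·ft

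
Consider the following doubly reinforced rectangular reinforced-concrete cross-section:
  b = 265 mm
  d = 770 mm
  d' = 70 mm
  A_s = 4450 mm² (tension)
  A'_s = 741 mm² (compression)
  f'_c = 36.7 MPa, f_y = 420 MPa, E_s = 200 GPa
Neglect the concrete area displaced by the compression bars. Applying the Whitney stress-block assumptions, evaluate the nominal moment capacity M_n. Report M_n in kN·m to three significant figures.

Assume both tension and compression steel yield.
Net tension couple steel: A_s − A'_s = 3709 mm².
a = (A_s − A'_s) f_y / (0.85 f'_c b) = 1557780/(0.85 × 36.7 × 265) = 188.44 mm.
c = a/β₁ = 188.44/0.788 = 239.14 mm; ε'_s = 0.003(c − d')/c = 0.0021 ≥ f_y/E_s = 0.0021, so compression steel does yield.
M_n = (A_s − A'_s) f_y (d − a/2) + A'_s f_y (d − d') = [1557780 × (770 − 94.22) + 311220 × (770 − 70)] × 10⁻⁶ = 1052.72 + 217.85 = 1270.57 kN·m.

M_n ≈ 1270 kN·m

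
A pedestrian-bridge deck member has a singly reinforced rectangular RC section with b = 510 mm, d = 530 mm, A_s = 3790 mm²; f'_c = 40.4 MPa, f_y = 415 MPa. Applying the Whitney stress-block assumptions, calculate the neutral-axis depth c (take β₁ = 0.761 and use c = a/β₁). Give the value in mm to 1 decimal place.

T = A_s f_y = 3790 × 415 = 1572850 N = 1572.85 kN.
Setting C = 0.85 f'_c a b equal to T: a = 1572850/(0.85 × 40.4 × 510) = 89.808 mm.
With β₁ = 0.761, c = a/β₁ = 89.808/0.761 = 118.0 mm.

c ≈ 118.0 mm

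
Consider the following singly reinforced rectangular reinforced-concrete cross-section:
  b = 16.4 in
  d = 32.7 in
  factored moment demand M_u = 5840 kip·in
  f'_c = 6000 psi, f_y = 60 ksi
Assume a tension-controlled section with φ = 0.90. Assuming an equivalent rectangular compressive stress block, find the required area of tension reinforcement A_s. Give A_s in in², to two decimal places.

M_n = M_u/φ = 5840/0.90 = 6488.89 kip·in.
From M_n = 0.85 f'_c a b (d − a/2):
a = d − √(d² − 2M_n/(0.85 f'_c b)) = 32.7 − √(32.7² − 2 × 6488.89/(0.85 × 6 × 16.4)) = 2.465 in.
A_s = 0.85 f'_c a b / f_y = 0.85 × 6 × 2.465 × 16.4 / 60 = 3.436 in².

A_s ≈ 3.44 in²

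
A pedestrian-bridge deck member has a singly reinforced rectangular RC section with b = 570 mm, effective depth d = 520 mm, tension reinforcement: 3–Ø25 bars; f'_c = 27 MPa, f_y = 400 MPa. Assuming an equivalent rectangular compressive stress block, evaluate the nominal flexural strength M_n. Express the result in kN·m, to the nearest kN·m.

A_s = 3 × 491 = 1473 mm².
T = A_s f_y = 1473 × 400 = 589200 N = 589.2 kN.
From C = T: a = T/(0.85 f'_c b) = 589200/(0.85 × 27 × 570) = 45.04 mm.
M_n = T(d − a/2) = 589.2 kN × (520 − 22.52) mm = 293.12 kN·m.

M_n ≈ 293 kN·m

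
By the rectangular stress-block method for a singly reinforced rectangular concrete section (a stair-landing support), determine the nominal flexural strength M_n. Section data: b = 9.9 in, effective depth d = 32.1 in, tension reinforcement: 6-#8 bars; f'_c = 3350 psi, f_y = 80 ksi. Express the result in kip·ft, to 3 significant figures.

A_s = 6 × 0.79 = 4.74 in².
T = A_s f_y = 4.74 × 80 = 379.2 kips.
a = T/(0.85 f'_c b) = 379.2/(0.85 × 3.35 × 9.9) = 13.451 in.
M_n = T(d − a/2) = 379.2 × (32.1 − 6.7255) = 9622.0 kip·in = 9622.0/12 = 801.83 kip·ft.

M_n ≈ 802 kip·ft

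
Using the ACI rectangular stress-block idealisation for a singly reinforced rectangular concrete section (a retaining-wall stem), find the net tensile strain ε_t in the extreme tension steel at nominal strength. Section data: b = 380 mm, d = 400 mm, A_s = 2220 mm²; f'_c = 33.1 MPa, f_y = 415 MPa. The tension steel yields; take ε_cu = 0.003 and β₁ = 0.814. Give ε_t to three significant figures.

a = A_s f_y/(0.85 f'_c b) = 86.17 mm.
β₁ = 0.814, so c = a/β₁ = 86.17/0.814 = 105.86 mm.
From the linear strain diagram with ε_cu = 0.003: ε_t = 0.003 (d − c)/c = 0.003 × (400 − 105.86)/105.86 = 0.00834.
Since ε_t ≥ 0.005, the section is tension-controlled.

ε_t ≈ 0.00834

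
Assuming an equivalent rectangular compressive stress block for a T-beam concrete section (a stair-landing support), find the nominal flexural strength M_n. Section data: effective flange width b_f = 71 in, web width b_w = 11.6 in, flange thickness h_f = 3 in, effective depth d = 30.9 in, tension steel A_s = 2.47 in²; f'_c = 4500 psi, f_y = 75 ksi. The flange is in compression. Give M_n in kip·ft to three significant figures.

M_n ≈ 472 kip·ft

Tension: T = A_s f_y = 2.47 × 75 = 185.25 kips.
Try a within the flange: a = T/(0.85 f'_c b_f) = 185.25/(0.85 × 4.5 × 71) = 0.682 in.
Since a = 0.682 ≤ h_f = 3 in, the stress block lies entirely in the flange; analyse as a rectangular beam of width b_f.
M_n = T(d − a/2) = 185.25 × (30.9 − 0.341) = 5661.1 kip·in.
M_n = 5661.1/12 = 471.76 kip·ft.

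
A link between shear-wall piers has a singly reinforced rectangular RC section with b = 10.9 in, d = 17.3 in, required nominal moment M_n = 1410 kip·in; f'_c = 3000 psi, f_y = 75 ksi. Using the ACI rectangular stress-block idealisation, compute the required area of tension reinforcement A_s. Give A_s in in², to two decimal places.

A_s ≈ 1.20 in²

From M_n = 0.85 f'_c a b (d − a/2):
a = d − √(d² − 2M_n/(0.85 f'_c b)) = 17.3 − √(17.3² − 2 × 1410/(0.85 × 3 × 10.9)) = 3.235 in.
A_s = 0.85 f'_c a b / f_y = 0.85 × 3 × 3.235 × 10.9 / 75 = 1.199 in².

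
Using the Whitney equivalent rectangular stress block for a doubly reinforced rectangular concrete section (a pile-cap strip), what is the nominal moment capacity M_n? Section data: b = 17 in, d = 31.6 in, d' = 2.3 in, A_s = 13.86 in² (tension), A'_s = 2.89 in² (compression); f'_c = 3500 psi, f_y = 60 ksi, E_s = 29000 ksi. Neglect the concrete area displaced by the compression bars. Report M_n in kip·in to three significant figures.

M_n ≈ 21600 kip·in

Assume both steels yield.
a = (A_s − A'_s) f_y/(0.85 f'_c b) = (13.86 − 2.89) × 60/(0.85 × 3.5 × 17) = 13.014 in.
c = a/β₁ = 13.014/0.85 = 15.311 in; ε'_s = 0.003(c − d')/c = 0.0025 ≥ ε_y = 0.0021, so the compression steel yields.
M_n = (A_s − A'_s) f_y (d − a/2) + A'_s f_y (d − d') = 658.2 × (31.6 − 6.507) + 173.4 × (31.6 − 2.3) = 16516.2 + 5080.6 = 21596.8 kip·in.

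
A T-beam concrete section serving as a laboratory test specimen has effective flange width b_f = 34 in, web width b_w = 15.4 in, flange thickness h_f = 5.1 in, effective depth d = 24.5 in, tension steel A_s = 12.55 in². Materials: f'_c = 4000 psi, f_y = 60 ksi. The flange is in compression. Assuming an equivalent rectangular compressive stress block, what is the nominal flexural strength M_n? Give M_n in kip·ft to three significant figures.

M_n ≈ 1320 kip·ft

Tension: T = A_s f_y = 12.55 × 60 = 753 kips.
Try a within the flange: a = T/(0.85 f'_c b_f) = 753/(0.85 × 4 × 34) = 6.514 in.
a = 6.514 > h_f = 5.1 in: the block extends into the web. Split into flange-overhang and web parts.
C_f = 0.85 f'_c (b_f − b_w) h_f = 0.85 × 4 × (34 − 15.4) × 5.1 = 322.5 kips.
Remaining web compression depth: a_w = (T − C_f)/(0.85 f'_c b_w) = (753 − 322.5)/(0.85 × 4 × 15.4) = 8.222 in.
M_n = C_f(d − h_f/2) + (T − C_f)(d − a_w/2) = 322.5 × (24.5 − 2.55) + 430.5 × (24.5 − 4.111) = 7078.9 + 8777.5 = 15856.4 kip·in.
M_n = 15856.4/12 = 1321.37 kip·ft.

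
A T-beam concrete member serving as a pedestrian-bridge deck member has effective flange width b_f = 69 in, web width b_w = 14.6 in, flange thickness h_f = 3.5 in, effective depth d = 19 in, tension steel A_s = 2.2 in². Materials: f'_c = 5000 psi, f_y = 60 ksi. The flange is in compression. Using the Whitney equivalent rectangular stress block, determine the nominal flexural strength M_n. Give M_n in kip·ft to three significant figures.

Tension: T = A_s f_y = 2.2 × 60 = 132 kips.
Try a within the flange: a = T/(0.85 f'_c b_f) = 132/(0.85 × 5 × 69) = 0.450 in.
Since a = 0.450 ≤ h_f = 3.5 in, the stress block lies entirely in the flange; analyse as a rectangular beam of width b_f.
M_n = T(d − a/2) = 132 × (19 − 0.225) = 2478.3 kip·in.
M_n = 2478.3/12 = 206.53 kip·ft.

M_n ≈ 207 kip·ft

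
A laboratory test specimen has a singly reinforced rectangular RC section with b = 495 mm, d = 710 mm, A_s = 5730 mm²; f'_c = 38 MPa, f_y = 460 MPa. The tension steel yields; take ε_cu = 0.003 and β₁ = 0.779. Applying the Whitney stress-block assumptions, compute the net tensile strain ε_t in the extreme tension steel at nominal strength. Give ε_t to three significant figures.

ε_t ≈ 0.00706

a = A_s f_y/(0.85 f'_c b) = 164.86 mm.
β₁ = 0.779, so c = a/β₁ = 164.86/0.779 = 211.63 mm.
From the linear strain diagram with ε_cu = 0.003: ε_t = 0.003 (d − c)/c = 0.003 × (710 − 211.63)/211.63 = 0.00706.
Since ε_t ≥ 0.005, the section is tension-controlled.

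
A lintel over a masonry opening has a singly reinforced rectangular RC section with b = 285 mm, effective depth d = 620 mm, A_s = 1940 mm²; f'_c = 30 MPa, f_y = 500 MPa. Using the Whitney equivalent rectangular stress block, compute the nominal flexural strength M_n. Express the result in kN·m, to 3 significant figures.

T = A_s f_y = 1940 × 500 = 970000 N = 970 kN.
From C = T: a = T/(0.85 f'_c b) = 970000/(0.85 × 30 × 285) = 133.47 mm.
M_n = T(d − a/2) = 970 kN × (620 − 66.735) mm = 536.67 kN·m.

M_n ≈ 537 kN·m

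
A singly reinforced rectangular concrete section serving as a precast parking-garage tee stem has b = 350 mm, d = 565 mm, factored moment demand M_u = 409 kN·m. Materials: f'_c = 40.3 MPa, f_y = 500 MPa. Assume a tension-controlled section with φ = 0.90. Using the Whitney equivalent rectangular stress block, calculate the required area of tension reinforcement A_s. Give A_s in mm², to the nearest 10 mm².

M_n = M_u/φ = 409/0.90 = 454.444 kN·m.
With M_n = 0.85 f'_c a b (d − a/2), solve the quadratic for a:
a = d − √(d² − 2M_n/(0.85 f'_c b)) = 565 − √(565² − 2 × 454.444×10⁶/(0.85 × 40.3 × 350)) = 71.63 mm.
A_s = 0.85 f'_c a b / f_y = 0.85 × 40.3 × 71.63 × 350 / 500 = 1717.6 mm².

A_s ≈ 1720 mm²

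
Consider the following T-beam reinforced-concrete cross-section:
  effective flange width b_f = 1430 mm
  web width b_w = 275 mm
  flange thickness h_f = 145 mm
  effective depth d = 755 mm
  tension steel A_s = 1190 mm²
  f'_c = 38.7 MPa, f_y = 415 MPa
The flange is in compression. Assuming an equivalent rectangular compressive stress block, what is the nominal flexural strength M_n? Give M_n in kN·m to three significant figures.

M_n ≈ 370 kN·m

Tension: T = A_s f_y = 1190 × 415 = 493850 N.
Try a within the flange: a = T/(0.85 f'_c b_f) = 493850/(0.85 × 38.7 × 1430) = 10.50 mm.
Since a = 10.50 ≤ h_f = 145 mm, the stress block lies entirely in the flange; analyse as a rectangular beam of width b_f.
M_n = T(d − a/2) = 493850 × (755 − 5.25) = 370.26 × 10⁶ N·mm.
M_n = 370.26 kN·m.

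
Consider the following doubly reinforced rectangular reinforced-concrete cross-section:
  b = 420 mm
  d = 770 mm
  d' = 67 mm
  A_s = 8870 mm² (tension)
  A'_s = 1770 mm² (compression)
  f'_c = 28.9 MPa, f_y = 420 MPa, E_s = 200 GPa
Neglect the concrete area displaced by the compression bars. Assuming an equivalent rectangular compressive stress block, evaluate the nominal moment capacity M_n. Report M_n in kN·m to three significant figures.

Assume both tension and compression steel yield.
Net tension couple steel: A_s − A'_s = 7100 mm².
a = (A_s − A'_s) f_y / (0.85 f'_c b) = 2982000/(0.85 × 28.9 × 420) = 289.03 mm.
c = a/β₁ = 289.03/0.844 = 342.45 mm; ε'_s = 0.003(c − d')/c = 0.0024 ≥ f_y/E_s = 0.0021, so compression steel does yield.
M_n = (A_s − A'_s) f_y (d − a/2) + A'_s f_y (d − d') = [2982000 × (770 − 144.515) + 743400 × (770 − 67)] × 10⁻⁶ = 1865.20 + 522.61 = 2387.81 kN·m.

M_n ≈ 2390 kN·m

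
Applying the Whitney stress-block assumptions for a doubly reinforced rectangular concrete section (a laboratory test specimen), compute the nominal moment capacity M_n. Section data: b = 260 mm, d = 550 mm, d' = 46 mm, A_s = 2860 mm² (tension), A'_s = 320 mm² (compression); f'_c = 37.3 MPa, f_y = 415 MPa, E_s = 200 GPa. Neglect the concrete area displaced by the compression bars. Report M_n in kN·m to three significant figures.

M_n ≈ 579 kN·m

Assume both tension and compression steel yield.
Net tension couple steel: A_s − A'_s = 2540 mm².
a = (A_s − A'_s) f_y / (0.85 f'_c b) = 1054100/(0.85 × 37.3 × 260) = 127.87 mm.
c = a/β₁ = 127.87/0.784 = 163.10 mm; ε'_s = 0.003(c − d')/c = 0.0022 ≥ f_y/E_s = 0.0021, so compression steel does yield.
M_n = (A_s − A'_s) f_y (d − a/2) + A'_s f_y (d − d') = [1054100 × (550 − 63.935) + 132800 × (550 − 46)] × 10⁻⁶ = 512.36 + 66.93 = 579.29 kN·m.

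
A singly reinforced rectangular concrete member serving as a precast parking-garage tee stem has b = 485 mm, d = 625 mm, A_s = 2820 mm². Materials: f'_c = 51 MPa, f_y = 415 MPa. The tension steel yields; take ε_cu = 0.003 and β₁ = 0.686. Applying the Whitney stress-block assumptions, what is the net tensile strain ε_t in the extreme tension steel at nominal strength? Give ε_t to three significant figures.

a = A_s f_y/(0.85 f'_c b) = 55.66 mm.
β₁ = 0.686, so c = a/β₁ = 55.66/0.686 = 81.14 mm.
From the linear strain diagram with ε_cu = 0.003: ε_t = 0.003 (d − c)/c = 0.003 × (625 − 81.14)/81.14 = 0.0201.
Since ε_t ≥ 0.005, the section is tension-controlled.

ε_t ≈ 0.0201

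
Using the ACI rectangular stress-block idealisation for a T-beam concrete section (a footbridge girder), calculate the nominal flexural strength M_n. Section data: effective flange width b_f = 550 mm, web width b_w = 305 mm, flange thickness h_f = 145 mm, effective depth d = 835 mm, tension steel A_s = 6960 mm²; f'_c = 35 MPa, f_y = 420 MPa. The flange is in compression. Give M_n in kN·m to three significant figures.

M_n ≈ 2170 kN·m

Tension: T = A_s f_y = 6960 × 420 = 2923200 N.
Try a within the flange: a = T/(0.85 f'_c b_f) = 2923200/(0.85 × 35 × 550) = 178.65 mm.
a = 178.65 > h_f = 145 mm: the block extends into the web. Split into flange-overhang and web parts.
C_f = 0.85 f'_c (b_f − b_w) h_f = 0.85 × 35 × (550 − 305) × 145 = 1056869 N.
Remaining web compression depth: a_w = (T − C_f)/(0.85 f'_c b_w) = (2923200 − 1056869)/(0.85 × 35 × 305) = 205.68 mm.
M_n = C_f(d − h_f/2) + (T − C_f)(d − a_w/2) = 1056869 × (835 − 72.5) + 1866331 × (835 − 102.84) = 805.86 + 1366.45 = 2172.31 × 10⁶ N·mm.
M_n = 2172.31 kN·m.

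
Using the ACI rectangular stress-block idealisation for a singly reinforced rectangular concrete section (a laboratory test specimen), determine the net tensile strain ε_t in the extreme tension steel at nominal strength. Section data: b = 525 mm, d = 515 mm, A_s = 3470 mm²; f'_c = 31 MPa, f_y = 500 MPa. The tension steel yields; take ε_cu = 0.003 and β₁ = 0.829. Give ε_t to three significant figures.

a = A_s f_y/(0.85 f'_c b) = 125.42 mm.
β₁ = 0.829, so c = a/β₁ = 125.42/0.829 = 151.29 mm.
From the linear strain diagram with ε_cu = 0.003: ε_t = 0.003 (d − c)/c = 0.003 × (515 − 151.29)/151.29 = 0.00721.
Since ε_t ≥ 0.005, the section is tension-controlled.

ε_t ≈ 0.00721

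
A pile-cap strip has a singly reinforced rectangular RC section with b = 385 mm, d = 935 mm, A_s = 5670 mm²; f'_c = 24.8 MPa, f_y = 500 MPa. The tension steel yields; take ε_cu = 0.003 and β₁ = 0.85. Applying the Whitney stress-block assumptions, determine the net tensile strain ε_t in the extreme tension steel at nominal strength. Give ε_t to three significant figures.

a = A_s f_y/(0.85 f'_c b) = 349.32 mm.
β₁ = 0.85, so c = a/β₁ = 349.32/0.85 = 410.96 mm.
From the linear strain diagram with ε_cu = 0.003: ε_t = 0.003 (d − c)/c = 0.003 × (935 − 410.96)/410.96 = 0.00383.
ε_t < 0.004 — the section is over-reinforced for flexure under ACI limits.

ε_t ≈ 0.00383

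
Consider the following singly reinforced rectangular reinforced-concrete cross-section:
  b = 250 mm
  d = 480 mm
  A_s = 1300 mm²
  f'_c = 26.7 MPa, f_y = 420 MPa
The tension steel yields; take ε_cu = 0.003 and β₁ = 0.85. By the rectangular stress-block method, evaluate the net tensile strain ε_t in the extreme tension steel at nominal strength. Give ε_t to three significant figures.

ε_t ≈ 0.00972

a = A_s f_y/(0.85 f'_c b) = 96.23 mm.
β₁ = 0.85, so c = a/β₁ = 96.23/0.85 = 113.21 mm.
From the linear strain diagram with ε_cu = 0.003: ε_t = 0.003 (d − c)/c = 0.003 × (480 − 113.21)/113.21 = 0.00972.
Since ε_t ≥ 0.005, the section is tension-controlled.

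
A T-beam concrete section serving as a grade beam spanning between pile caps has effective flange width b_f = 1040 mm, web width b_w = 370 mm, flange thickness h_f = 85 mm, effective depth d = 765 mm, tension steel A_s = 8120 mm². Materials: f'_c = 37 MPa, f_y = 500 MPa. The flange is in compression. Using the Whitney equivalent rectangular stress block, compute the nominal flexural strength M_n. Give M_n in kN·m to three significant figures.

Tension: T = A_s f_y = 8120 × 500 = 4060000 N.
Try a within the flange: a = T/(0.85 f'_c b_f) = 4060000/(0.85 × 37 × 1040) = 124.13 mm.
a = 124.13 > h_f = 85 mm: the block extends into the web. Split into flange-overhang and web parts.
C_f = 0.85 f'_c (b_f − b_w) h_f = 0.85 × 37 × (1040 − 370) × 85 = 1791078 N.
Remaining web compression depth: a_w = (T − C_f)/(0.85 f'_c b_w) = (4060000 − 1791078)/(0.85 × 37 × 370) = 194.98 mm.
M_n = C_f(d − h_f/2) + (T − C_f)(d − a_w/2) = 1791078 × (765 − 42.5) + 2268922 × (765 − 97.49) = 1294.05 + 1514.53 = 2808.58 × 10⁶ N·mm.
M_n = 2808.58 kN·m.

M_n ≈ 2810 kN·m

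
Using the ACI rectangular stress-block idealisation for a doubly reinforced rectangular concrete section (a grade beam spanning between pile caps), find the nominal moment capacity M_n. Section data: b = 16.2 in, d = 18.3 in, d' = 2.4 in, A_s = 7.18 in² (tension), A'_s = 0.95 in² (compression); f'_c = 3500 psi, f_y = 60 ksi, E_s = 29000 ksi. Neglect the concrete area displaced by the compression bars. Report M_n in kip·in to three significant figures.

Assume both steels yield.
a = (A_s − A'_s) f_y/(0.85 f'_c b) = (7.18 − 0.95) × 60/(0.85 × 3.5 × 16.2) = 7.756 in.
c = a/β₁ = 7.756/0.85 = 9.125 in; ε'_s = 0.003(c − d')/c = 0.0022 ≥ ε_y = 0.0021, so the compression steel yields.
M_n = (A_s − A'_s) f_y (d − a/2) + A'_s f_y (d − d') = 373.8 × (18.3 − 3.878) + 57 × (18.3 − 2.4) = 5390.9 + 906.3 = 6297.2 kip·in.

M_n ≈ 6300 kip·in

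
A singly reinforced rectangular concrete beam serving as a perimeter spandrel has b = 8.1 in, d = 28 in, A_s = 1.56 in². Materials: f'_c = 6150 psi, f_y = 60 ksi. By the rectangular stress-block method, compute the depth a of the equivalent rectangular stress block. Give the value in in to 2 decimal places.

a ≈ 2.21 in

T = A_s f_y = 1.56 × 60 = 93.6 kips.
a = T/(0.85 f'_c b) = 93.6/(0.85 × 6.15 × 8.1) = 2.21 in.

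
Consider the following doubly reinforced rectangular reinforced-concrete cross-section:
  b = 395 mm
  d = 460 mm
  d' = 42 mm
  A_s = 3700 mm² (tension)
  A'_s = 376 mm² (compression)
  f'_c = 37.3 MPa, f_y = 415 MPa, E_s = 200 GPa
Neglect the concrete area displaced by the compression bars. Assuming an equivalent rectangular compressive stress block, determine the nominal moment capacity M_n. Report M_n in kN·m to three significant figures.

Assume both tension and compression steel yield.
Net tension couple steel: A_s − A'_s = 3324 mm².
a = (A_s − A'_s) f_y / (0.85 f'_c b) = 1379460/(0.85 × 37.3 × 395) = 110.15 mm.
c = a/β₁ = 110.15/0.784 = 140.50 mm; ε'_s = 0.003(c − d')/c = 0.0021 ≥ f_y/E_s = 0.0021, so compression steel does yield.
M_n = (A_s − A'_s) f_y (d − a/2) + A'_s f_y (d − d') = [1379460 × (460 − 55.075) + 156040 × (460 − 42)] × 10⁻⁶ = 558.58 + 65.22 = 623.80 kN·m.

M_n ≈ 624 kN·m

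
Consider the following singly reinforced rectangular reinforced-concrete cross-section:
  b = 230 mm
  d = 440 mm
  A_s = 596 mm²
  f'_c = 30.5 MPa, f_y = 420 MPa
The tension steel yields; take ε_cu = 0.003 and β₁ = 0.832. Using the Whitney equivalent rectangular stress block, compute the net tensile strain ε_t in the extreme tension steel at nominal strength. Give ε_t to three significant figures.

ε_t ≈ 0.0232

a = A_s f_y/(0.85 f'_c b) = 41.98 mm.
β₁ = 0.832, so c = a/β₁ = 41.98/0.832 = 50.46 mm.
From the linear strain diagram with ε_cu = 0.003: ε_t = 0.003 (d − c)/c = 0.003 × (440 − 50.46)/50.46 = 0.0232.
Since ε_t ≥ 0.005, the section is tension-controlled.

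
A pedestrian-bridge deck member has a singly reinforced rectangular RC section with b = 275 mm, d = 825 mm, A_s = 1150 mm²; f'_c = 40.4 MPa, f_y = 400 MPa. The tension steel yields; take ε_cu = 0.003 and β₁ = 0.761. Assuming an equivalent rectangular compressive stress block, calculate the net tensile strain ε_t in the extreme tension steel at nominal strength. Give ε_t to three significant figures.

ε_t ≈ 0.0357

a = A_s f_y/(0.85 f'_c b) = 48.71 mm.
β₁ = 0.761, so c = a/β₁ = 48.71/0.761 = 64.01 mm.
From the linear strain diagram with ε_cu = 0.003: ε_t = 0.003 (d − c)/c = 0.003 × (825 − 64.01)/64.01 = 0.0357.
Since ε_t ≥ 0.005, the section is tension-controlled.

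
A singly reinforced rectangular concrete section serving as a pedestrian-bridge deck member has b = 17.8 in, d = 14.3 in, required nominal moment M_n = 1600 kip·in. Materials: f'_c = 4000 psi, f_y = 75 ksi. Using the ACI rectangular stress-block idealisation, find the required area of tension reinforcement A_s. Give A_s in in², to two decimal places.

From M_n = 0.85 f'_c a b (d − a/2):
a = d − √(d² − 2M_n/(0.85 f'_c b)) = 14.3 − √(14.3² − 2 × 1600/(0.85 × 4 × 17.8)) = 1.987 in.
A_s = 0.85 f'_c a b / f_y = 0.85 × 4 × 1.987 × 17.8 / 75 = 1.603 in².

A_s ≈ 1.60 in²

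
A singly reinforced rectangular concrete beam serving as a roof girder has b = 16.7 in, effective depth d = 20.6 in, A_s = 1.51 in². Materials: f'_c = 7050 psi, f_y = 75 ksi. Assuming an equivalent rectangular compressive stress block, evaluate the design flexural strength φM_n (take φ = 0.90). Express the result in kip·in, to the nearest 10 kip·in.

φM_n ≈ 2040 kip·in

T = A_s f_y = 1.51 × 75 = 113.25 kips.
a = T/(0.85 f'_c b) = 113.25/(0.85 × 7.05 × 16.7) = 1.132 in.
M_n = T(d − a/2) = 113.25 × (20.6 − 0.566) = 2268.9 kip·in.
φM_n = 0.90 × 2268.9 = 2042.0 kip·in.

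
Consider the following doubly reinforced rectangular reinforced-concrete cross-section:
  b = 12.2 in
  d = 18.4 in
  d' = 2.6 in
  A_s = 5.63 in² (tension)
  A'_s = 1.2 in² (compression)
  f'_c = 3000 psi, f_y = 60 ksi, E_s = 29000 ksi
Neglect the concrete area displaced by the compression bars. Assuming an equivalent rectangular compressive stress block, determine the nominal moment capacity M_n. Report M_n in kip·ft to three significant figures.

Assume both steels yield.
a = (A_s − A'_s) f_y/(0.85 f'_c b) = (5.63 − 1.2) × 60/(0.85 × 3 × 12.2) = 8.544 in.
c = a/β₁ = 8.544/0.85 = 10.052 in; ε'_s = 0.003(c − d')/c = 0.0022 ≥ ε_y = 0.0021, so the compression steel yields.
M_n = (A_s − A'_s) f_y (d − a/2) + A'_s f_y (d − d') = 265.8 × (18.4 − 4.272) + 72 × (18.4 − 2.6) = 3755.2 + 1137.6 = 4892.8 kip·in = 4892.8/12 = 407.73 kip·ft.

M_n ≈ 408 kip·ft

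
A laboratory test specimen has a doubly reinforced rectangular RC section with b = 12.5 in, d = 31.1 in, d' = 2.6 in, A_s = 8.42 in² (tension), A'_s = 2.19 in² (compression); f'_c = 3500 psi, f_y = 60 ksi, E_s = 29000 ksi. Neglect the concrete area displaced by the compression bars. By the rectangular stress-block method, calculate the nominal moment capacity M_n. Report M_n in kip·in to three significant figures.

M_n ≈ 13500 kip·in

Assume both steels yield.
a = (A_s − A'_s) f_y/(0.85 f'_c b) = (8.42 − 2.19) × 60/(0.85 × 3.5 × 12.5) = 10.052 in.
c = a/β₁ = 10.052/0.85 = 11.826 in; ε'_s = 0.003(c − d')/c = 0.0023 ≥ ε_y = 0.0021, so the compression steel yields.
M_n = (A_s − A'_s) f_y (d − a/2) + A'_s f_y (d − d') = 373.8 × (31.1 − 5.026) + 131.4 × (31.1 − 2.6) = 9746.5 + 3744.9 = 13491.4 kip·in.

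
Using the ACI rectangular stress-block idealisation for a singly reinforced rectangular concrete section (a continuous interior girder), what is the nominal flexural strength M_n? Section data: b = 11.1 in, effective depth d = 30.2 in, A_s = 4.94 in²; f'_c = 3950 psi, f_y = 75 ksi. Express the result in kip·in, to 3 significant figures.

T = A_s f_y = 4.94 × 75 = 370.5 kips.
a = T/(0.85 f'_c b) = 370.5/(0.85 × 3.95 × 11.1) = 9.941 in.
M_n = T(d − a/2) = 370.5 × (30.2 − 4.9705) = 9347.5 kip·in.

M_n ≈ 9350 kip·in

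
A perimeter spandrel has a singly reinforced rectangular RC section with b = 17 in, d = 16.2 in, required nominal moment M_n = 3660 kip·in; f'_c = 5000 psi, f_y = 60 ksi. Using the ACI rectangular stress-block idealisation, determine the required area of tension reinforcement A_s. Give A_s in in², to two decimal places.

From M_n = 0.85 f'_c a b (d − a/2):
a = d − √(d² − 2M_n/(0.85 f'_c b)) = 16.2 − √(16.2² − 2 × 3660/(0.85 × 5 × 17)) = 3.506 in.
A_s = 0.85 f'_c a b / f_y = 0.85 × 5 × 3.506 × 17 / 60 = 4.222 in².

A_s ≈ 4.22 in²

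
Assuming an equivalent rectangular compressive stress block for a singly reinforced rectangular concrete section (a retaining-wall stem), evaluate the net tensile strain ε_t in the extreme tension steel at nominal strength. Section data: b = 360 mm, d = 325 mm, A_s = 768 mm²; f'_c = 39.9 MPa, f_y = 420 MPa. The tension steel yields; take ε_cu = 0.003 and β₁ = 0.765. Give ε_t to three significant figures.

a = A_s f_y/(0.85 f'_c b) = 26.42 mm.
β₁ = 0.765, so c = a/β₁ = 26.42/0.765 = 34.54 mm.
From the linear strain diagram with ε_cu = 0.003: ε_t = 0.003 (d − c)/c = 0.003 × (325 − 34.54)/34.54 = 0.0252.
Since ε_t ≥ 0.005, the section is tension-controlled.

ε_t ≈ 0.0252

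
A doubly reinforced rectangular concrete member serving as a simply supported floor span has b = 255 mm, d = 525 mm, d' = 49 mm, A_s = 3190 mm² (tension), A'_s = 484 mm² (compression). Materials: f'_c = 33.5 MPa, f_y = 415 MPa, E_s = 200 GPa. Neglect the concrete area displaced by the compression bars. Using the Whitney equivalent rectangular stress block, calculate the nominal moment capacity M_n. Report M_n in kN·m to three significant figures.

Assume both tension and compression steel yield.
Net tension couple steel: A_s − A'_s = 2706 mm².
a = (A_s − A'_s) f_y / (0.85 f'_c b) = 1122990/(0.85 × 33.5 × 255) = 154.66 mm.
c = a/β₁ = 154.66/0.811 = 190.70 mm; ε'_s = 0.003(c − d')/c = 0.0022 ≥ f_y/E_s = 0.0021, so compression steel does yield.
M_n = (A_s − A'_s) f_y (d − a/2) + A'_s f_y (d − d') = [1122990 × (525 − 77.33) + 200860 × (525 − 49)] × 10⁻⁶ = 502.73 + 95.61 = 598.34 kN·m.

M_n ≈ 598 kN·m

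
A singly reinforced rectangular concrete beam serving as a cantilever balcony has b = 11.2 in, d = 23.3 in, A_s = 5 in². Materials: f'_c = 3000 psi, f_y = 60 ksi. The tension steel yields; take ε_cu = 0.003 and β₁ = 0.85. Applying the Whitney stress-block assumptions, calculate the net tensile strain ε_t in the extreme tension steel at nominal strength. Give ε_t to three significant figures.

a = A_s f_y/(0.85 f'_c b) = 10.504 in.
β₁ = 0.85, so c = a/β₁ = 10.504/0.85 = 12.358 in.
From the linear strain diagram with ε_cu = 0.003: ε_t = 0.003 (d − c)/c = 0.003 × (23.3 − 12.358)/12.358 = 0.00266.
ε_t < 0.004 — the section is over-reinforced for flexure under ACI limits.

ε_t ≈ 0.00266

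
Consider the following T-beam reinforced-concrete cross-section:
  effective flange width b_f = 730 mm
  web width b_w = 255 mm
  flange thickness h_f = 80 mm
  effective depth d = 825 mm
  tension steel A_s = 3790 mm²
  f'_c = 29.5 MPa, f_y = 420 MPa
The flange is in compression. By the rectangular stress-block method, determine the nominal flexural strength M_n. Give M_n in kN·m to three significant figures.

Tension: T = A_s f_y = 3790 × 420 = 1591800 N.
Try a within the flange: a = T/(0.85 f'_c b_f) = 1591800/(0.85 × 29.5 × 730) = 86.96 mm.
a = 86.96 > h_f = 80 mm: the block extends into the web. Split into flange-overhang and web parts.
C_f = 0.85 f'_c (b_f − b_w) h_f = 0.85 × 29.5 × (730 − 255) × 80 = 952850 N.
Remaining web compression depth: a_w = (T − C_f)/(0.85 f'_c b_w) = (1591800 − 952850)/(0.85 × 29.5 × 255) = 99.93 mm.
M_n = C_f(d − h_f/2) + (T − C_f)(d − a_w/2) = 952850 × (825 − 40) + 638950 × (825 − 49.965) = 747.99 + 495.21 = 1243.20 × 10⁶ N·mm.
M_n = 1243.20 kN·m.

M_n ≈ 1240 kN·m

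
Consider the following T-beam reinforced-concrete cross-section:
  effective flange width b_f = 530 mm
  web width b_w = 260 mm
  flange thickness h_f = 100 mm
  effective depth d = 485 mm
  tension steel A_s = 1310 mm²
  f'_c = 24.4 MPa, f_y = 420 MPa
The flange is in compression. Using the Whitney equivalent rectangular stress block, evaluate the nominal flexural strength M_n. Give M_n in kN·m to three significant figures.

M_n ≈ 253 kN·m

Tension: T = A_s f_y = 1310 × 420 = 550200 N.
Try a within the flange: a = T/(0.85 f'_c b_f) = 550200/(0.85 × 24.4 × 530) = 50.05 mm.
Since a = 50.05 ≤ h_f = 100 mm, the stress block lies entirely in the flange; analyse as a rectangular beam of width b_f.
M_n = T(d − a/2) = 550200 × (485 − 25.025) = 253.08 × 10⁶ N·mm.
M_n = 253.08 kN·m.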